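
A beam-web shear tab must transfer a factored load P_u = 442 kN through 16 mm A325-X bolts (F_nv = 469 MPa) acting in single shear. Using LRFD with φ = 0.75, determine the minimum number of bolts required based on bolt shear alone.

A_b = π·16²/4 = 201.1 mm².
Per-bolt design strength φR_n = 0.75 × 469 × 201.1 × 1 / 1000 = 70.72 kN.
n ≥ 442 / 70.72 = 6.25 → use 7 bolts.

7 bolts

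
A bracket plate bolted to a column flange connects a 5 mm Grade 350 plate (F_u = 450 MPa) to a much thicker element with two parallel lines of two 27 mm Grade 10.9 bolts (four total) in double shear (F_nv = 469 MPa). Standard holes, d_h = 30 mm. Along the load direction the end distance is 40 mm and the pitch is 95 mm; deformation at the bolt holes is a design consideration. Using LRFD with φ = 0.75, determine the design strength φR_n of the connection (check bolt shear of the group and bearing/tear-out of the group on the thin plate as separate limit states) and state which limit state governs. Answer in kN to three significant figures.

Bolt shear: A_b = π·27²/4 = 572.6 mm²; R_n = 469 × 572.6 × 4 × 2 / 1000 = 2148 kN → 0.75 × 2148 = 1610 kN.
Bearing (1.2 l_c t F_u ≤ 2.4 d t F_u): upper limit = 2.4·27·5·450 / 1000 = 145.8 kN.
  Edge l_c = 40 − 30/2 = 25 → r_n = 67.5 kN; interior l_c = 95 − 30 = 65 → r_n = 145.8 kN.
  R_n,bearing = 2·67.5 + 2·145.8 = 426.6 kN → 0.75 × 426.6 = 320 kN.
Bearing governs: 320 kN.

320 kN (bearing governs)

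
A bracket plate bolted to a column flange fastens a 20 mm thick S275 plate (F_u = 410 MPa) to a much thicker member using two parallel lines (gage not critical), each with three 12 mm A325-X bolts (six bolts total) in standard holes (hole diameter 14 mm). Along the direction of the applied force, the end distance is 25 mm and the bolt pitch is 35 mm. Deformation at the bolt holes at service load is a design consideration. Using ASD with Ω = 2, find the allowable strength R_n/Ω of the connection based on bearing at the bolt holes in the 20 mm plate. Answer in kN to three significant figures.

Per bolt r_n = 1.2 l_c t F_u ≤ 2.4 d t F_u; upper limit = 2.4 × 12 × 20 × 410 / 1000 = 236.2 kN.
Edge bolt: l_c = 25 − 14/2 = 18 mm → 1.2 × 18 × 20 × 410 / 1000 = 177.1 → r_n = 177.1 kN.
Interior bolts: l_c = 35 − 14 = 21 mm → 1.2 × 21 × 20 × 410 / 1000 = 206.6 → r_n = 206.6 kN.
R_n = 2 × 177.1 + 4 × 206.6 = 1181 kN.
Allowable strength R_n/Ω = 1181 / 2 = 590 kN.

590 kN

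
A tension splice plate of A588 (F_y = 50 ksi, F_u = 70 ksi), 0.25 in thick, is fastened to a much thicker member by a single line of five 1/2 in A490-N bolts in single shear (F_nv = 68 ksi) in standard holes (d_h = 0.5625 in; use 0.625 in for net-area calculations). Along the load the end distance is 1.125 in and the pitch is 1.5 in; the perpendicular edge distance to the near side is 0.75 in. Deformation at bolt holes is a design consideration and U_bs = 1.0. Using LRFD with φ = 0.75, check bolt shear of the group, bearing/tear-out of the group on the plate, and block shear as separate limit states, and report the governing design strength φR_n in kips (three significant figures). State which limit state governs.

Bolt shear: A_b = π·0.5²/4 = 0.1963 in²; R_n = 68 × 0.1963 × 5 × 1 = 66.76 kips → 0.75 × 66.76 = 50.1 kips.
Bearing: edge l_c = 0.8438, r_n = 17.72 kips; interior l_c = 0.9375, r_n = 19.69 kips; R_n = 17.72 + 4·19.69 = 96.47 kips → 72.4 kips.
Block shear: A_gv = 1.781, A_nv = 1.078, A_nt = 0.1094 in²; R_n = min(0.6F_uA_nv, 0.6F_yA_gv) + U_bs·F_u·A_nt = 52.94 kips → 39.7 kips.
Block shear governs: 39.7 kips.

39.7 kips (block shear governs)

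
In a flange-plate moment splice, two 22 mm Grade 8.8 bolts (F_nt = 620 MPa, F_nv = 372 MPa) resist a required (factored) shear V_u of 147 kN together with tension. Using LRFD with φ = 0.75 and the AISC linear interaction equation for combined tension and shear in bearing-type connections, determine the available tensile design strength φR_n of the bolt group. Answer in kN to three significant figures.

A_b = π·22²/4 = 380.1 mm²; f_rv = 147 × 1000 / (2 × 380.1) = 193.4 MPa.
F'_nt = 1.3 F_nt − (F_nt / φF_nv) f_rv = 1.3·620 − (620/(0.75·372))·193.4 = 376.3 MPa, capped at F_nt → F'_nt = 376.3 MPa.
R_n = F'_nt · A_b · n = 376.3 × 380.1 × 2 / 1000 = 286.1 kN.
Design strength φR_n = 0.75 × 286.1 = 215 kN.

215 kN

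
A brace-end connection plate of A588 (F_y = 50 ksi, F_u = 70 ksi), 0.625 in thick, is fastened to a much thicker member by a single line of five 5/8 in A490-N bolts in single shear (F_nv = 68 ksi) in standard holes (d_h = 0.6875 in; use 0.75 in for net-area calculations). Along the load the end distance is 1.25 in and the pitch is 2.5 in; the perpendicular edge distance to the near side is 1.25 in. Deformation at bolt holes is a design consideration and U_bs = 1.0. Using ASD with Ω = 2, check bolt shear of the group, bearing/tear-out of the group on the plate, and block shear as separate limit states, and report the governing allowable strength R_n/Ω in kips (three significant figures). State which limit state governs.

Bolt shear: A_b = π·0.625²/4 = 0.3068 in²; R_n = 68 × 0.3068 × 5 × 1 = 104.3 kips → 104.3 / 2 = 52.2 kips.
Bearing: edge l_c = 0.9062, r_n = 47.58 kips; interior l_c = 1.812, r_n = 65.62 kips; R_n = 47.58 + 4·65.62 = 310.1 kips → 155 kips.
Block shear: A_gv = 7.031, A_nv = 4.922, A_nt = 0.5469 in²; R_n = min(0.6F_uA_nv, 0.6F_yA_gv) + U_bs·F_u·A_nt = 245 kips → 122 kips.
Bolt shear governs: 52.2 kips.

52.2 kips (bolt shear governs)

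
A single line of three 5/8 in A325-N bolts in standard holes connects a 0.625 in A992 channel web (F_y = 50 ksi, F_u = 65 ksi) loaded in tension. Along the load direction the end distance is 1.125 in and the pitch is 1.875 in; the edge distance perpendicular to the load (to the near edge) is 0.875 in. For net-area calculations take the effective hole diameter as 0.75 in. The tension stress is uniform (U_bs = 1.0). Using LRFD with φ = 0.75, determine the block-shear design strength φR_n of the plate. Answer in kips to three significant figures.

Shear plane L_v = 1.125 + 2·1.875 = 4.875 in; A_gv = 4.875 × 0.625 = 3.047 in².
A_nv = (4.875 − 2.5·0.75) × 0.625 = 1.875 in².
A_nt = (0.875 − 0.5·0.75) × 0.625 = 0.3125 in².
0.6 F_u A_nv = 73.12 kips; 0.6 F_y A_gv = 91.41 kips → shear rupture governs the shear term.
R_n = 73.12 + 1.0 × 65 × 0.3125 = 93.44 kips.
Design strength φR_n = 0.75 × 93.44 = 70.1 kips.

70.1 kips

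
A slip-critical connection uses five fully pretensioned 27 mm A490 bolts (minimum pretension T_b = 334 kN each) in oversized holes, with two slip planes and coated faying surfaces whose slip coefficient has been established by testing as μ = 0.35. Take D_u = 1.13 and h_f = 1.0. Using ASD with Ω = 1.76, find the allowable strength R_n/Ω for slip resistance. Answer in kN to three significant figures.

751 kN

R_n = μ · D_u · h_f · T_b · n_s · n_b = 0.35 × 1.13 × 1.0 × 334 × 2 × 5 = 1321 kN.
Allowable strength R_n/Ω = 1321 / 1.76 = 751 kN.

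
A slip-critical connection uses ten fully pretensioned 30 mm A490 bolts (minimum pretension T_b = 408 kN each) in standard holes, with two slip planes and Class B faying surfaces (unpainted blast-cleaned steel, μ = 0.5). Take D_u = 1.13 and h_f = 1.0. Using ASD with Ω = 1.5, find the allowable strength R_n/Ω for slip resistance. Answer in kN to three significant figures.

3070 kN

R_n = μ · D_u · h_f · T_b · n_s · n_b = 0.5 × 1.13 × 1.0 × 408 × 2 × 10 = 4610 kN.
Allowable strength R_n/Ω = 4610 / 1.5 = 3070 kN.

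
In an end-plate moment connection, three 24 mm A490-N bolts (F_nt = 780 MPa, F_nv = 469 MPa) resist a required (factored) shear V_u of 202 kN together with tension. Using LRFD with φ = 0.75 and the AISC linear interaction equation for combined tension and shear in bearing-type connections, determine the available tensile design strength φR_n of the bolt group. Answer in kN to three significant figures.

696 kN

A_b = π·24²/4 = 452.4 mm²; f_rv = 202 × 1000 / (3 × 452.4) = 148.8 MPa.
F'_nt = 1.3 F_nt − (F_nt / φF_nv) f_rv = 1.3·780 − (780/(0.75·469))·148.8 = 684 MPa, capped at F_nt → F'_nt = 684 MPa.
R_n = F'_nt · A_b · n = 684 × 452.4 × 3 / 1000 = 928.2 kN.
Design strength φR_n = 0.75 × 928.2 = 696 kN.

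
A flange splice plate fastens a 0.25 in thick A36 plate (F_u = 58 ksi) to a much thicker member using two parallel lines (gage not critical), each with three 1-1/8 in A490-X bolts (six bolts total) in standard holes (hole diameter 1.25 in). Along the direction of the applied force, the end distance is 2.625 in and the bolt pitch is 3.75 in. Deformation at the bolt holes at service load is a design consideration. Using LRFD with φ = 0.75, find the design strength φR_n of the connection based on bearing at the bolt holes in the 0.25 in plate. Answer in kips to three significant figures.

Per bolt r_n = 1.2 l_c t F_u ≤ 2.4 d t F_u; upper limit = 2.4 × 1.125 × 0.25 × 58 = 39.15 kips.
Edge bolt: l_c = 2.625 − 1.25/2 = 2 in → 1.2 × 2 × 0.25 × 58 = 34.8 → r_n = 34.8 kips.
Interior bolts: l_c = 3.75 − 1.25 = 2.5 in → 1.2 × 2.5 × 0.25 × 58 = 43.5 → r_n = 39.15 kips.
R_n = 2 × 34.8 + 4 × 39.15 = 226.2 kips.
Design strength φR_n = 0.75 × 226.2 = 170 kips.

170 kips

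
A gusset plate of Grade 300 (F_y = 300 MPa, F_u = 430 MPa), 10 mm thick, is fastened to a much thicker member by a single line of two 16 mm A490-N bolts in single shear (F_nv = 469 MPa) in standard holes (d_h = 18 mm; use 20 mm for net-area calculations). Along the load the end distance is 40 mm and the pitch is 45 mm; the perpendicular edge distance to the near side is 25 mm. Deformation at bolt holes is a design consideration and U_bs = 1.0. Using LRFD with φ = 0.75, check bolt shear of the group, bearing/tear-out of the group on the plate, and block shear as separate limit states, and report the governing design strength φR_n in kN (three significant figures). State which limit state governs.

Bolt shear: A_b = π·16²/4 = 201.1 mm²; R_n = 469 × 201.1 × 2 × 1 / 1000 = 188.6 kN → 0.75 × 188.6 = 141 kN.
Bearing: edge l_c = 31, r_n = 160 kN; interior l_c = 27, r_n = 139.3 kN; R_n = 160 + 1·139.3 = 299.3 kN → 224 kN.
Block shear: A_gv = 850, A_nv = 550, A_nt = 150 mm²; R_n = min(0.6F_uA_nv, 0.6F_yA_gv) + U_bs·F_u·A_nt = 206.4 kN → 155 kN.
Bolt shear governs: 141 kN.

141 kN (bolt shear governs)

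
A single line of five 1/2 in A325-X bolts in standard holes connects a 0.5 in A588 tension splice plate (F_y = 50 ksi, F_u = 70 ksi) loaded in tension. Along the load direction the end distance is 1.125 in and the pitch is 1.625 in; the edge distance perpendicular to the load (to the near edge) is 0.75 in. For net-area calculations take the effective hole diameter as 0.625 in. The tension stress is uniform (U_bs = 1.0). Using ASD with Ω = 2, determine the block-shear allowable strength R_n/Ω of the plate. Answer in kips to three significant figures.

Shear plane L_v = 1.125 + 4·1.625 = 7.625 in; A_gv = 7.625 × 0.5 = 3.812 in².
A_nv = (7.625 − 4.5·0.625) × 0.5 = 2.406 in².
A_nt = (0.75 − 0.5·0.625) × 0.5 = 0.2188 in².
0.6 F_u A_nv = 101.1 kips; 0.6 F_y A_gv = 114.4 kips → shear rupture governs the shear term.
R_n = 101.1 + 1.0 × 70 × 0.2188 = 116.4 kips.
Allowable strength R_n/Ω = 116.4 / 2 = 58.2 kips.

58.2 kips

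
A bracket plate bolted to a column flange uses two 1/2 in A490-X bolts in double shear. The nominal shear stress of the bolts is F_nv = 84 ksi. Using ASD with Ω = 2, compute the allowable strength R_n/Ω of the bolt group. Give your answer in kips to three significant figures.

A_b = π × 0.5² / 4 = 0.1963 in².
R_n = F_nv · A_b · n · n_s = 84 × 0.1963 × 2 × 2 = 65.97 kips.
Allowable strength R_n/Ω = 65.97 / 2 = 33 kips.

33 kips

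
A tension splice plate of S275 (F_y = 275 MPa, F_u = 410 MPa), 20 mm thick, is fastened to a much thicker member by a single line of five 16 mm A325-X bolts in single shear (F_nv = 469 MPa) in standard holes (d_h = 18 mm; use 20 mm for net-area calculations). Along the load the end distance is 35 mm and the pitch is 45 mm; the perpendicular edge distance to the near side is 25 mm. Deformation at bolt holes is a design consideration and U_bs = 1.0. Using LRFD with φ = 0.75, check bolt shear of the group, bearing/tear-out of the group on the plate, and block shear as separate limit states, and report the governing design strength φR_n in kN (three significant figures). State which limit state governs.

354 kN (bolt shear governs)

Bolt shear: A_b = π·16²/4 = 201.1 mm²; R_n = 469 × 201.1 × 5 × 1 / 1000 = 471.5 kN → 0.75 × 471.5 = 354 kN.
Bearing: edge l_c = 26, r_n = 255.8 kN; interior l_c = 27, r_n = 265.7 kN; R_n = 255.8 + 4·265.7 = 1319 kN → 989 kN.
Block shear: A_gv = 4300, A_nv = 2500, A_nt = 300 mm²; R_n = min(0.6F_uA_nv, 0.6F_yA_gv) + U_bs·F_u·A_nt = 738 kN → 554 kN.
Bolt shear governs: 354 kN.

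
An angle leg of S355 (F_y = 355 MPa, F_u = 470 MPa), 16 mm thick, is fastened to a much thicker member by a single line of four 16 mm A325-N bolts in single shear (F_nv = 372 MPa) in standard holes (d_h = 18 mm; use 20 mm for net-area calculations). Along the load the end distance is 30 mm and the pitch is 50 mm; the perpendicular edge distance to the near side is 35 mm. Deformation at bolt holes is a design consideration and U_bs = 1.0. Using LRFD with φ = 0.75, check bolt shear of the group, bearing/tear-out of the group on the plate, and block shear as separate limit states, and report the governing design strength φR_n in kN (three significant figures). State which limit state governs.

224 kN (bolt shear governs)

Bolt shear: A_b = π·16²/4 = 201.1 mm²; R_n = 372 × 201.1 × 4 × 1 / 1000 = 299.2 kN → 0.75 × 299.2 = 224 kN.
Bearing: edge l_c = 21, r_n = 189.5 kN; interior l_c = 32, r_n = 288.8 kN; R_n = 189.5 + 3·288.8 = 1056 kN → 792 kN.
Block shear: A_gv = 2880, A_nv = 1760, A_nt = 400 mm²; R_n = min(0.6F_uA_nv, 0.6F_yA_gv) + U_bs·F_u·A_nt = 684.3 kN → 513 kN.
Bolt shear governs: 224 kN.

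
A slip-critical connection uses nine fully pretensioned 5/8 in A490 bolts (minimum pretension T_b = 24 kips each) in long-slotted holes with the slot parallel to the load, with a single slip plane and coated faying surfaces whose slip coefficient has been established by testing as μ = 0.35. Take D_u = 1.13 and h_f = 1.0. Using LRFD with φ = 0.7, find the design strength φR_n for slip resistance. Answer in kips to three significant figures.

59.8 kips

R_n = μ · D_u · h_f · T_b · n_s · n_b = 0.35 × 1.13 × 1.0 × 24 × 1 × 9 = 85.43 kips.
Design strength φR_n = 0.7 × 85.43 = 59.8 kips.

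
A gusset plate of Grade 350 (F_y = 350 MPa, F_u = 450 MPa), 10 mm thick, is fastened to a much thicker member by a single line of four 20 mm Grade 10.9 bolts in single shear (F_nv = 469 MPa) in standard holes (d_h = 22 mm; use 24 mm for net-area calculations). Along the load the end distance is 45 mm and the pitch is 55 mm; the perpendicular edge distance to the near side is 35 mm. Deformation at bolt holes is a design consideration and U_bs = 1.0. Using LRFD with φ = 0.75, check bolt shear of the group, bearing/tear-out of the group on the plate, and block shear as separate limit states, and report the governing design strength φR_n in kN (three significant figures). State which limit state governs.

Bolt shear: A_b = π·20²/4 = 314.2 mm²; R_n = 469 × 314.2 × 4 × 1 / 1000 = 589.4 kN → 0.75 × 589.4 = 442 kN.
Bearing: edge l_c = 34, r_n = 183.6 kN; interior l_c = 33, r_n = 178.2 kN; R_n = 183.6 + 3·178.2 = 718.2 kN → 539 kN.
Block shear: A_gv = 2100, A_nv = 1260, A_nt = 230 mm²; R_n = min(0.6F_uA_nv, 0.6F_yA_gv) + U_bs·F_u·A_nt = 443.7 kN → 333 kN.
Block shear governs: 333 kN.

333 kN (block shear governs)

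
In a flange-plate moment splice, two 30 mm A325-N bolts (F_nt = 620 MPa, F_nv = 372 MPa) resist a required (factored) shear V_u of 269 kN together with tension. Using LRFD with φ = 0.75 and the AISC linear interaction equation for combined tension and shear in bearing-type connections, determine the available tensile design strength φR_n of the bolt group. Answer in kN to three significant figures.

A_b = π·30²/4 = 706.9 mm²; f_rv = 269 × 1000 / (2 × 706.9) = 190.3 MPa.
F'_nt = 1.3 F_nt − (F_nt / φF_nv) f_rv = 1.3·620 − (620/(0.75·372))·190.3 = 383.2 MPa, capped at F_nt → F'_nt = 383.2 MPa.
R_n = F'_nt · A_b · n = 383.2 × 706.9 × 2 / 1000 = 541.7 kN.
Design strength φR_n = 0.75 × 541.7 = 406 kN.

406 kN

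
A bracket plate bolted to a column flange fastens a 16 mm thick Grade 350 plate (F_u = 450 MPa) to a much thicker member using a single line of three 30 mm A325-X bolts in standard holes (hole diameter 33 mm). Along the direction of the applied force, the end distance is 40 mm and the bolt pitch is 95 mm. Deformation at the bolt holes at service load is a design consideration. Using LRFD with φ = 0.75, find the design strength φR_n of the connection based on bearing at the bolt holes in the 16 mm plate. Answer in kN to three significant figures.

930 kN

Per bolt r_n = 1.2 l_c t F_u ≤ 2.4 d t F_u; upper limit = 2.4 × 30 × 16 × 450 / 1000 = 518.4 kN.
Edge bolt: l_c = 40 − 33/2 = 23.5 mm → 1.2 × 23.5 × 16 × 450 / 1000 = 203 → r_n = 203 kN.
Interior bolts: l_c = 95 − 33 = 62 mm → 1.2 × 62 × 16 × 450 / 1000 = 535.7 → r_n = 518.4 kN.
R_n = 1 × 203 + 2 × 518.4 = 1240 kN.
Design strength φR_n = 0.75 × 1240 = 930 kN.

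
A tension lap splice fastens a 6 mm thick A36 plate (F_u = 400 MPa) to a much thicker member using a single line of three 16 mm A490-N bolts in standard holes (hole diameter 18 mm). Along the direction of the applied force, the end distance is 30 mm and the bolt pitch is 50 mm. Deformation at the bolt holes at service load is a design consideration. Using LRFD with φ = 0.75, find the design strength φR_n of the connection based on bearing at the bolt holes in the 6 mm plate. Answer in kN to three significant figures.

184 kN

Per bolt r_n = 1.2 l_c t F_u ≤ 2.4 d t F_u; upper limit = 2.4 × 16 × 6 × 400 / 1000 = 92.16 kN.
Edge bolt: l_c = 30 − 18/2 = 21 mm → 1.2 × 21 × 6 × 400 / 1000 = 60.48 → r_n = 60.48 kN.
Interior bolts: l_c = 50 − 18 = 32 mm → 1.2 × 32 × 6 × 400 / 1000 = 92.16 → r_n = 92.16 kN.
R_n = 1 × 60.48 + 2 × 92.16 = 244.8 kN.
Design strength φR_n = 0.75 × 244.8 = 184 kN.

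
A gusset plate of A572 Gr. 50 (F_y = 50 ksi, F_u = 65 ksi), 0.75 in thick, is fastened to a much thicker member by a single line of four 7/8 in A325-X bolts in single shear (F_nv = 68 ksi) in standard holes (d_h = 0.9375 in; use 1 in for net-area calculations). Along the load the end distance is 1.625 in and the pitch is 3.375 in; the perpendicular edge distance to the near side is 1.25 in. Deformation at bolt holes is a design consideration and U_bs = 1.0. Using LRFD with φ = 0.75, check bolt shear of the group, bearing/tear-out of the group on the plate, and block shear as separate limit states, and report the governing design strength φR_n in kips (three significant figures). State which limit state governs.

Bolt shear: A_b = π·0.875²/4 = 0.6013 in²; R_n = 68 × 0.6013 × 4 × 1 = 163.6 kips → 0.75 × 163.6 = 123 kips.
Bearing: edge l_c = 1.156, r_n = 67.64 kips; interior l_c = 2.438, r_n = 102.4 kips; R_n = 67.64 + 3·102.4 = 374.8 kips → 281 kips.
Block shear: A_gv = 8.812, A_nv = 6.188, A_nt = 0.5625 in²; R_n = min(0.6F_uA_nv, 0.6F_yA_gv) + U_bs·F_u·A_nt = 277.9 kips → 208 kips.
Bolt shear governs: 123 kips.

123 kips (bolt shear governs)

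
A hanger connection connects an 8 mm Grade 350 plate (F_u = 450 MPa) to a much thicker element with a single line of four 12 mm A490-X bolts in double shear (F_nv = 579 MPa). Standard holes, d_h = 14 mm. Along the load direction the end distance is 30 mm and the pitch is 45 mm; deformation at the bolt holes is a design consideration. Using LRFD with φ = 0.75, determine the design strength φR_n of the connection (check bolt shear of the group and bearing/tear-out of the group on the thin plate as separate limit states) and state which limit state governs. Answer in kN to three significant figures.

Bolt shear: A_b = π·12²/4 = 113.1 mm²; R_n = 579 × 113.1 × 4 × 2 / 1000 = 523.9 kN → 0.75 × 523.9 = 393 kN.
Bearing (1.2 l_c t F_u ≤ 2.4 d t F_u): upper limit = 2.4·12·8·450 / 1000 = 103.7 kN.
  Edge l_c = 30 − 14/2 = 23 → r_n = 99.36 kN; interior l_c = 45 − 14 = 31 → r_n = 103.7 kN.
  R_n,bearing = 1·99.36 + 3·103.7 = 410.4 kN → 0.75 × 410.4 = 308 kN.
Bearing governs: 308 kN.

308 kN (bearing governs)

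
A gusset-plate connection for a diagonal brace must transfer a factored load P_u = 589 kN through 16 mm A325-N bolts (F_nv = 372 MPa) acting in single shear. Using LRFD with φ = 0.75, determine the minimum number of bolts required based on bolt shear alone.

11 bolts

A_b = π·16²/4 = 201.1 mm².
Per-bolt design strength φR_n = 0.75 × 372 × 201.1 × 1 / 1000 = 56.1 kN.
n ≥ 589 / 56.1 = 10.5 → use 11 bolts.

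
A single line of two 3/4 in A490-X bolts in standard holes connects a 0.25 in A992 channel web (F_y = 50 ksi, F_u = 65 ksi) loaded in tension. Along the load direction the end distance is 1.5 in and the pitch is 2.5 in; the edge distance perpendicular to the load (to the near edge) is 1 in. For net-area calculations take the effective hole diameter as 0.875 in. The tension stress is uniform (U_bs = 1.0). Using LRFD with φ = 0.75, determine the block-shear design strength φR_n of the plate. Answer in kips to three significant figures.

26.5 kips

Shear plane L_v = 1.5 + 1·2.5 = 4 in; A_gv = 4 × 0.25 = 1 in².
A_nv = (4 − 1.5·0.875) × 0.25 = 0.6719 in².
A_nt = (1 − 0.5·0.875) × 0.25 = 0.1406 in².
0.6 F_u A_nv = 26.2 kips; 0.6 F_y A_gv = 30 kips → shear rupture governs the shear term.
R_n = 26.2 + 1.0 × 65 × 0.1406 = 35.34 kips.
Design strength φR_n = 0.75 × 35.34 = 26.5 kips.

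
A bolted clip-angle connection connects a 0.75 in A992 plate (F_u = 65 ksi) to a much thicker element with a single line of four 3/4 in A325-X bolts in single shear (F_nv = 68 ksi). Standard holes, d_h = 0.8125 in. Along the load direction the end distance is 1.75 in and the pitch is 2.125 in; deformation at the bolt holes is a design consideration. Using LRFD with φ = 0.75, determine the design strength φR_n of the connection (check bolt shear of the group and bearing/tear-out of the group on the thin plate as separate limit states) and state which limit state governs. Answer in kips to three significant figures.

90.1 kips (bolt shear governs)

Bolt shear: A_b = π·0.75²/4 = 0.4418 in²; R_n = 68 × 0.4418 × 4 × 1 = 120.2 kips → 0.75 × 120.2 = 90.1 kips.
Bearing (1.2 l_c t F_u ≤ 2.4 d t F_u): upper limit = 2.4·0.75·0.75·65 = 87.75 kips.
  Edge l_c = 1.75 − 0.8125/2 = 1.344 → r_n = 78.61 kips; interior l_c = 2.125 − 0.8125 = 1.312 → r_n = 76.78 kips.
  R_n,bearing = 1·78.61 + 3·76.78 = 309 kips → 0.75 × 309 = 232 kips.
Bolt shear governs: 90.1 kips.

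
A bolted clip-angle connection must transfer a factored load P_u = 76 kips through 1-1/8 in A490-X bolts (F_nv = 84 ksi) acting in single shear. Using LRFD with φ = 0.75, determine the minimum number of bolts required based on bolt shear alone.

2 bolts

A_b = π·1.125²/4 = 0.994 in².
Per-bolt design strength φR_n = 0.75 × 84 × 0.994 × 1 = 62.62 kips.
n ≥ 76 / 62.62 = 1.214 → use 2 bolts.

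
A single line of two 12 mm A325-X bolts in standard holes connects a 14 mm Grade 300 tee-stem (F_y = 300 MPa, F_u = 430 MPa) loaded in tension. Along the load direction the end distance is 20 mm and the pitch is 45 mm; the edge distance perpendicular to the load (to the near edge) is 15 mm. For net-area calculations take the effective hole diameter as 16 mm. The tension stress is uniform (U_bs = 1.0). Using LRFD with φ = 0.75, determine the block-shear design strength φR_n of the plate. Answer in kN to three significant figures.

143 kN

Shear plane L_v = 20 + 1·45 = 65 mm; A_gv = 65 × 14 = 910 mm².
A_nv = (65 − 1.5·16) × 14 = 574 mm².
A_nt = (15 − 0.5·16) × 14 = 98 mm².
0.6 F_u A_nv = 148.1 kN; 0.6 F_y A_gv = 163.8 kN → shear rupture governs the shear term.
R_n = 148.1 + 1.0 × 430 × 98 / 1000 = 190.2 kN.
Design strength φR_n = 0.75 × 190.2 = 143 kN.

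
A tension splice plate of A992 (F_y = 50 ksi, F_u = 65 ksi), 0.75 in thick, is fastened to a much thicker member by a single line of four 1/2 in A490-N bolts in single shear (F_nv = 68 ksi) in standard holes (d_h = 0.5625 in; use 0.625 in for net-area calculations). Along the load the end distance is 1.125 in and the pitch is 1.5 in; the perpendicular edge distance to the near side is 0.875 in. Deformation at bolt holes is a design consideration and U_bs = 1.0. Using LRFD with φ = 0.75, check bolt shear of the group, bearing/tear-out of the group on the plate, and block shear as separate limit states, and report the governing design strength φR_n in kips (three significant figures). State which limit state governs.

Bolt shear: A_b = π·0.5²/4 = 0.1963 in²; R_n = 68 × 0.1963 × 4 × 1 = 53.41 kips → 0.75 × 53.41 = 40.1 kips.
Bearing: edge l_c = 0.8438, r_n = 49.36 kips; interior l_c = 0.9375, r_n = 54.84 kips; R_n = 49.36 + 3·54.84 = 213.9 kips → 160 kips.
Block shear: A_gv = 4.219, A_nv = 2.578, A_nt = 0.4219 in²; R_n = min(0.6F_uA_nv, 0.6F_yA_gv) + U_bs·F_u·A_nt = 128 kips → 96 kips.
Bolt shear governs: 40.1 kips.

40.1 kips (bolt shear governs)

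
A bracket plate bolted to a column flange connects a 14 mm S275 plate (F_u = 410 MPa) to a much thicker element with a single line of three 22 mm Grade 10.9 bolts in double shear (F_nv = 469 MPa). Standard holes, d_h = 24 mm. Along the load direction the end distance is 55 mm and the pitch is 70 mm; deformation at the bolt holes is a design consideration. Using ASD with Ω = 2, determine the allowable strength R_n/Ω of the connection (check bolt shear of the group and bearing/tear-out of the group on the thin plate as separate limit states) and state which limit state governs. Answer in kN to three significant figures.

451 kN (bearing governs)

Bolt shear: A_b = π·22²/4 = 380.1 mm²; R_n = 469 × 380.1 × 3 × 2 / 1000 = 1070 kN → 1070 / 2 = 535 kN.
Bearing (1.2 l_c t F_u ≤ 2.4 d t F_u): upper limit = 2.4·22·14·410 / 1000 = 303.1 kN.
  Edge l_c = 55 − 24/2 = 43 → r_n = 296.2 kN; interior l_c = 70 − 24 = 46 → r_n = 303.1 kN.
  R_n,bearing = 1·296.2 + 2·303.1 = 902.3 kN → 902.3 / 2 = 451 kN.
Bearing governs: 451 kN.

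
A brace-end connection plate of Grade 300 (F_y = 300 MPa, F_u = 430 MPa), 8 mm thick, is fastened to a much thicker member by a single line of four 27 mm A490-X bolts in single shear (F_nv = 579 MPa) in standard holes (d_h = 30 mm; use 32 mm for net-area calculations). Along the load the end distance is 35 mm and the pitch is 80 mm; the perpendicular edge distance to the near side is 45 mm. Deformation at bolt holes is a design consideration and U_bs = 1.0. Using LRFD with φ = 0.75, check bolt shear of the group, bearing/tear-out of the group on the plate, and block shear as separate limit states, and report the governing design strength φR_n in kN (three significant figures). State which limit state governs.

327 kN (block shear governs)

Bolt shear: A_b = π·27²/4 = 572.6 mm²; R_n = 579 × 572.6 × 4 × 1 / 1000 = 1326 kN → 0.75 × 1326 = 995 kN.
Bearing: edge l_c = 20, r_n = 82.56 kN; interior l_c = 50, r_n = 206.4 kN; R_n = 82.56 + 3·206.4 = 701.8 kN → 526 kN.
Block shear: A_gv = 2200, A_nv = 1304, A_nt = 232 mm²; R_n = min(0.6F_uA_nv, 0.6F_yA_gv) + U_bs·F_u·A_nt = 436.2 kN → 327 kN.
Block shear governs: 327 kN.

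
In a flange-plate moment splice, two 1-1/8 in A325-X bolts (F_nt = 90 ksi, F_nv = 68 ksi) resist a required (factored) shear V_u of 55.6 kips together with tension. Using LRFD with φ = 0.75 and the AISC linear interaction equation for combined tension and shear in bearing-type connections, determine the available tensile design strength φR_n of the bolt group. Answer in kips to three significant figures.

A_b = π·1.125²/4 = 0.994 in²; f_rv = 55.6 / (2 × 0.994) = 27.97 ksi.
F'_nt = 1.3 F_nt − (F_nt / φF_nv) f_rv = 1.3·90 − (90/(0.75·68))·27.97 = 67.65 ksi, capped at F_nt → F'_nt = 67.65 ksi.
R_n = F'_nt · A_b · n = 67.65 × 0.994 × 2 = 134.5 kips.
Design strength φR_n = 0.75 × 134.5 = 101 kips.

101 kips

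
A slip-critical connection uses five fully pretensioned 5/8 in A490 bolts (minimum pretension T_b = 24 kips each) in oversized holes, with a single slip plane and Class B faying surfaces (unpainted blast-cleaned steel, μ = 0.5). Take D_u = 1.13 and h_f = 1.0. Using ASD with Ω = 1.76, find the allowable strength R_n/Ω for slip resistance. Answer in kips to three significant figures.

38.5 kips

R_n = μ · D_u · h_f · T_b · n_s · n_b = 0.5 × 1.13 × 1.0 × 24 × 1 × 5 = 67.8 kips.
Allowable strength R_n/Ω = 67.8 / 1.76 = 38.5 kips.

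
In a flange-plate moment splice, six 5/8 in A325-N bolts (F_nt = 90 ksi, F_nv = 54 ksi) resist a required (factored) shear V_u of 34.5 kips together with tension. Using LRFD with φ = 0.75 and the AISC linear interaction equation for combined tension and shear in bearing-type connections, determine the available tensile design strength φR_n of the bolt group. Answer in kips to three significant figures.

104 kips

A_b = π·0.625²/4 = 0.3068 in²; f_rv = 34.5 / (6 × 0.3068) = 18.74 ksi.
F'_nt = 1.3 F_nt − (F_nt / φF_nv) f_rv = 1.3·90 − (90/(0.75·54))·18.74 = 75.35 ksi, capped at F_nt → F'_nt = 75.35 ksi.
R_n = F'_nt · A_b · n = 75.35 × 0.3068 × 6 = 138.7 kips.
Design strength φR_n = 0.75 × 138.7 = 104 kips.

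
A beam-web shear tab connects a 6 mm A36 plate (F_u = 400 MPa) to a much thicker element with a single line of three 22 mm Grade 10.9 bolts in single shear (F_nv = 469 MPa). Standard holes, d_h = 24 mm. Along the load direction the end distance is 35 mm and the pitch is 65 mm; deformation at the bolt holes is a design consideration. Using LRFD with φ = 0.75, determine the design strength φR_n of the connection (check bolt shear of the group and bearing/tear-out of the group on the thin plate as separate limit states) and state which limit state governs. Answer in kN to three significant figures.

227 kN (bearing governs)

Bolt shear: A_b = π·22²/4 = 380.1 mm²; R_n = 469 × 380.1 × 3 × 1 / 1000 = 534.8 kN → 0.75 × 534.8 = 401 kN.
Bearing (1.2 l_c t F_u ≤ 2.4 d t F_u): upper limit = 2.4·22·6·400 / 1000 = 126.7 kN.
  Edge l_c = 35 − 24/2 = 23 → r_n = 66.24 kN; interior l_c = 65 − 24 = 41 → r_n = 118.1 kN.
  R_n,bearing = 1·66.24 + 2·118.1 = 302.4 kN → 0.75 × 302.4 = 227 kN.
Bearing governs: 227 kN.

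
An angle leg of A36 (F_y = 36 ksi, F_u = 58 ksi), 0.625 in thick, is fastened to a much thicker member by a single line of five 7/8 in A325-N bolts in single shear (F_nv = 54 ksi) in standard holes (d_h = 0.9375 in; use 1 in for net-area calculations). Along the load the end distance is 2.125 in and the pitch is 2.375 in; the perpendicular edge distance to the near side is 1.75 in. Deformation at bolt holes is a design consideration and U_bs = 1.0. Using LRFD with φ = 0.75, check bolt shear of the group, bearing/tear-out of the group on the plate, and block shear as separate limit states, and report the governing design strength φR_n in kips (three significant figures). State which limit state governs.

122 kips (bolt shear governs)

Bolt shear: A_b = π·0.875²/4 = 0.6013 in²; R_n = 54 × 0.6013 × 5 × 1 = 162.4 kips → 0.75 × 162.4 = 122 kips.
Bearing: edge l_c = 1.656, r_n = 72.05 kips; interior l_c = 1.438, r_n = 62.53 kips; R_n = 72.05 + 4·62.53 = 322.2 kips → 242 kips.
Block shear: A_gv = 7.266, A_nv = 4.453, A_nt = 0.7812 in²; R_n = min(0.6F_uA_nv, 0.6F_yA_gv) + U_bs·F_u·A_nt = 200.3 kips → 150 kips.
Bolt shear governs: 122 kips.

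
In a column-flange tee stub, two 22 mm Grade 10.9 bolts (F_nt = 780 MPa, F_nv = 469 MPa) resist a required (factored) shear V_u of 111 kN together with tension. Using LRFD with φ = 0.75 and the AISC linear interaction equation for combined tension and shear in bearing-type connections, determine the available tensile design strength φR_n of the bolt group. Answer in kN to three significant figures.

A_b = π·22²/4 = 380.1 mm²; f_rv = 111 × 1000 / (2 × 380.1) = 146 MPa.
F'_nt = 1.3 F_nt − (F_nt / φF_nv) f_rv = 1.3·780 − (780/(0.75·469))·146 = 690.2 MPa, capped at F_nt → F'_nt = 690.2 MPa.
R_n = F'_nt · A_b · n = 690.2 × 380.1 × 2 / 1000 = 524.8 kN.
Design strength φR_n = 0.75 × 524.8 = 394 kN.

394 kN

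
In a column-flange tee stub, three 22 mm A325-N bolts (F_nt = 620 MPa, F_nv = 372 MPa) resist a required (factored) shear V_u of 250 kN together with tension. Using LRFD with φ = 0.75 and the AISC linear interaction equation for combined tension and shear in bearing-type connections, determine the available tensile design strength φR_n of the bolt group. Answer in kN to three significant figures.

A_b = π·22²/4 = 380.1 mm²; f_rv = 250 × 1000 / (3 × 380.1) = 219.2 MPa.
F'_nt = 1.3 F_nt − (F_nt / φF_nv) f_rv = 1.3·620 − (620/(0.75·372))·219.2 = 318.8 MPa, capped at F_nt → F'_nt = 318.8 MPa.
R_n = F'_nt · A_b · n = 318.8 × 380.1 × 3 / 1000 = 363.6 kN.
Design strength φR_n = 0.75 × 363.6 = 273 kN.

273 kN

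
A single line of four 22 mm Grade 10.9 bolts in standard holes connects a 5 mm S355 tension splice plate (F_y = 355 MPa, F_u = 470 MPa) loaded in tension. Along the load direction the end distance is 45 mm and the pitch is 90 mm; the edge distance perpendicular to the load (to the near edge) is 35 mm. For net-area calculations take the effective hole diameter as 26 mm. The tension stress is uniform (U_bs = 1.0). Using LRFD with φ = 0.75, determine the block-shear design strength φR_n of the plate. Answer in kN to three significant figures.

Shear plane L_v = 45 + 3·90 = 315 mm; A_gv = 315 × 5 = 1575 mm².
A_nv = (315 − 3.5·26) × 5 = 1120 mm².
A_nt = (35 − 0.5·26) × 5 = 110 mm².
0.6 F_u A_nv = 315.8 kN; 0.6 F_y A_gv = 335.5 kN → shear rupture governs the shear term.
R_n = 315.8 + 1.0 × 470 × 110 / 1000 = 367.5 kN.
Design strength φR_n = 0.75 × 367.5 = 276 kN.

276 kN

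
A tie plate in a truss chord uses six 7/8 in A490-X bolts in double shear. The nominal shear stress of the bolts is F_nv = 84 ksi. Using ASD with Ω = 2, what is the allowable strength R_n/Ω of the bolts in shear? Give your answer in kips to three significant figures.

A_b = π × 0.875² / 4 = 0.6013 in².
R_n = F_nv · A_b · n · n_s = 84 × 0.6013 × 6 × 2 = 606.1 kips.
Allowable strength R_n/Ω = 606.1 / 2 = 303 kips.

303 kips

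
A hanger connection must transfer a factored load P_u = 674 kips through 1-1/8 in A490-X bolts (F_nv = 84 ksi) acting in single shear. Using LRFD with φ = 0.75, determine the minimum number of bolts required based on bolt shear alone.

11 bolts

A_b = π·1.125²/4 = 0.994 in².
Per-bolt design strength φR_n = 0.75 × 84 × 0.994 × 1 = 62.62 kips.
n ≥ 674 / 62.62 = 10.76 → use 11 bolts.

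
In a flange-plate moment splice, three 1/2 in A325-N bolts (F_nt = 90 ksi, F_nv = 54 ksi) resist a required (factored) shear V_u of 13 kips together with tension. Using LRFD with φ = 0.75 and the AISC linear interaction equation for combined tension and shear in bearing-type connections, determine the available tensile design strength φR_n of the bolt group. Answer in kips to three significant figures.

30 kips

A_b = π·0.5²/4 = 0.1963 in²; f_rv = 13 / (3 × 0.1963) = 22.07 ksi.
F'_nt = 1.3 F_nt − (F_nt / φF_nv) f_rv = 1.3·90 − (90/(0.75·54))·22.07 = 67.96 ksi, capped at F_nt → F'_nt = 67.96 ksi.
R_n = F'_nt · A_b · n = 67.96 × 0.1963 × 3 = 40.03 kips.
Design strength φR_n = 0.75 × 40.03 = 30 kips.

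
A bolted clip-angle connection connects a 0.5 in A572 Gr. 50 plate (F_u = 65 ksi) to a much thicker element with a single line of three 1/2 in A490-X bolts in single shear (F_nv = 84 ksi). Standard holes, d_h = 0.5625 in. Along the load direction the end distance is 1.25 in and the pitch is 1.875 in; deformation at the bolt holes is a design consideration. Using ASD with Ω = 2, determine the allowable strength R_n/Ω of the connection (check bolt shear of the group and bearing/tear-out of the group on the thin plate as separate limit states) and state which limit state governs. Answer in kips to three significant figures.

24.7 kips (bolt shear governs)

Bolt shear: A_b = π·0.5²/4 = 0.1963 in²; R_n = 84 × 0.1963 × 3 × 1 = 49.48 kips → 49.48 / 2 = 24.7 kips.
Bearing (1.2 l_c t F_u ≤ 2.4 d t F_u): upper limit = 2.4·0.5·0.5·65 = 39 kips.
  Edge l_c = 1.25 − 0.5625/2 = 0.9688 → r_n = 37.78 kips; interior l_c = 1.875 − 0.5625 = 1.312 → r_n = 39 kips.
  R_n,bearing = 1·37.78 + 2·39 = 115.8 kips → 115.8 / 2 = 57.9 kips.
Bolt shear governs: 24.7 kips.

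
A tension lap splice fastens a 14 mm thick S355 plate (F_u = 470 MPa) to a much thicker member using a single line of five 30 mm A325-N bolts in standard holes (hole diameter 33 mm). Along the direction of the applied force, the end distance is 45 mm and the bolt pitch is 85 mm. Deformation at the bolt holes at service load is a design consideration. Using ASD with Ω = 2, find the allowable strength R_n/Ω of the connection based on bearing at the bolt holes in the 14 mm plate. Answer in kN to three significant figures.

934 kN

Per bolt r_n = 1.2 l_c t F_u ≤ 2.4 d t F_u; upper limit = 2.4 × 30 × 14 × 470 / 1000 = 473.8 kN.
Edge bolt: l_c = 45 − 33/2 = 28.5 mm → 1.2 × 28.5 × 14 × 470 / 1000 = 225 → r_n = 225 kN.
Interior bolts: l_c = 85 − 33 = 52 mm → 1.2 × 52 × 14 × 470 / 1000 = 410.6 → r_n = 410.6 kN.
R_n = 1 × 225 + 4 × 410.6 = 1867 kN.
Allowable strength R_n/Ω = 1867 / 2 = 934 kN.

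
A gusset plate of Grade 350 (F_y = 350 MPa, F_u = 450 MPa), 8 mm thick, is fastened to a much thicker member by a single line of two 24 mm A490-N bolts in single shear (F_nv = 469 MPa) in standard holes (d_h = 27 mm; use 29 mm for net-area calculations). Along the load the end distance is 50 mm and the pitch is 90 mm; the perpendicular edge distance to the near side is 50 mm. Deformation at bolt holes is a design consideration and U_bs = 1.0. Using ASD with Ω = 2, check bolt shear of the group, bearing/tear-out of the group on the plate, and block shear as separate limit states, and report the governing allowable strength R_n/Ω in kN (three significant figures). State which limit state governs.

168 kN (block shear governs)

Bolt shear: A_b = π·24²/4 = 452.4 mm²; R_n = 469 × 452.4 × 2 × 1 / 1000 = 424.3 kN → 424.3 / 2 = 212 kN.
Bearing: edge l_c = 36.5, r_n = 157.7 kN; interior l_c = 63, r_n = 207.4 kN; R_n = 157.7 + 1·207.4 = 365 kN → 183 kN.
Block shear: A_gv = 1120, A_nv = 772, A_nt = 284 mm²; R_n = min(0.6F_uA_nv, 0.6F_yA_gv) + U_bs·F_u·A_nt = 336.2 kN → 168 kN.
Block shear governs: 168 kN.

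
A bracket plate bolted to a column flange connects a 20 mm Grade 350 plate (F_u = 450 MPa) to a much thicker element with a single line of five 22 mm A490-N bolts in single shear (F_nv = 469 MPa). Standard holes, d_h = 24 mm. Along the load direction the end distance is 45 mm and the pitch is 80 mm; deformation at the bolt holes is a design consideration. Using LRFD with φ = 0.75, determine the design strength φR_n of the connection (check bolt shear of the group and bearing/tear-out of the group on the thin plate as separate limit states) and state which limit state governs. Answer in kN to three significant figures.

669 kN (bolt shear governs)

Bolt shear: A_b = π·22²/4 = 380.1 mm²; R_n = 469 × 380.1 × 5 × 1 / 1000 = 891.4 kN → 0.75 × 891.4 = 669 kN.
Bearing (1.2 l_c t F_u ≤ 2.4 d t F_u): upper limit = 2.4·22·20·450 / 1000 = 475.2 kN.
  Edge l_c = 45 − 24/2 = 33 → r_n = 356.4 kN; interior l_c = 80 − 24 = 56 → r_n = 475.2 kN.
  R_n,bearing = 1·356.4 + 4·475.2 = 2257 kN → 0.75 × 2257 = 1690 kN.
Bolt shear governs: 669 kN.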